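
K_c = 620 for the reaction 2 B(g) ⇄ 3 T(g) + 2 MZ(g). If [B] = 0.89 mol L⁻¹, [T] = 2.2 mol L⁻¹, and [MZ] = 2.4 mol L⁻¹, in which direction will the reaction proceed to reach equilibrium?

Q_c = [T]³·[MZ]² / [B]² = (2.2)³·(2.4)² / (0.89)² = 77
Q_c = 77 < K_c = 620, so the forward reaction proceeds.

forward (toward products)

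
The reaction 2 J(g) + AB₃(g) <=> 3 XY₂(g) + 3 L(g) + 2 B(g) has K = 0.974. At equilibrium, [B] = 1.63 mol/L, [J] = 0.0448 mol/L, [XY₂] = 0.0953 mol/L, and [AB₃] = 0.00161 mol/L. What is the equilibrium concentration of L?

[L] = 0.111 mol/L

At equilibrium, K = [XY₂]³·[L]³·[B]² / ([J]²·[AB₃]) = 0.974.
(0.0953)³·([L])³·(1.63)² / ((0.0448)²·(0.00161)) = 0.974
[L]³ = 0.00137 ⇒ [L] = 0.111 mol/L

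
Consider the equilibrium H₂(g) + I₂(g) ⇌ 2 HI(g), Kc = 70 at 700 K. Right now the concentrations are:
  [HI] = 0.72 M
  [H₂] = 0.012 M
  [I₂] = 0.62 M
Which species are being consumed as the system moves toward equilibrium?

none (at equilibrium)

Qc = [HI]² / ([H₂]·[I₂]) = (0.72)² / ((0.012)·(0.62)) = 70
Qc = 70 = Kc; the system is at equilibrium.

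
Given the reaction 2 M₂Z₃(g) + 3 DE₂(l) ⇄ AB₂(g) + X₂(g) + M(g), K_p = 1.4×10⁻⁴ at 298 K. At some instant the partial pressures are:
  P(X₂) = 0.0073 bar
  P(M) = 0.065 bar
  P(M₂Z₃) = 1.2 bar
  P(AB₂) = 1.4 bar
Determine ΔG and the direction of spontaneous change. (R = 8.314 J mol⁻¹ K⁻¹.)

(DE₂ is a pure liquid — omitted from Q_p.)
Q_p = P(AB₂)·P(X₂)·P(M) / P(M₂Z₃)² = (1.4)·(0.0073)·(0.065) / (1.2)² = 4.61×10⁻⁴
ΔG = RT ln(Q_p/K_p) = (8.314 J mol⁻¹ K⁻¹)(298 K) × ln(4.61×10⁻⁴/1.4×10⁻⁴)
   = (2.478 kJ/mol)(1.192) = 2.95 kJ/mol
ΔG > 0, so the forward reaction is non-spontaneous (proceeds in reverse).

ΔG = 2.95 kJ/mol; the forward reaction is non-spontaneous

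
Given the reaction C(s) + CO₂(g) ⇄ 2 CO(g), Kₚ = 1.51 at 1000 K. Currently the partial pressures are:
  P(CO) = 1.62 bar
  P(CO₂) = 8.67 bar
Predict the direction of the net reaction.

in the forward direction

(C is a pure solid — omitted from Qₚ.)
Qₚ = P(CO)² / P(CO₂) = (1.62)² / (8.67) = 0.303
Qₚ = 0.303 < Kₚ = 1.51, so the forward reaction proceeds.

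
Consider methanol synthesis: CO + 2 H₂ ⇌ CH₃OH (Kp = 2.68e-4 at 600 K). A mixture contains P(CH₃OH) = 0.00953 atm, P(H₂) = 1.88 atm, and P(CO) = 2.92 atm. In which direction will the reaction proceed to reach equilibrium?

to the left

Qp = P(CH₃OH) / (P(CO)·P(H₂)²) = (0.00953) / ((2.92)·(1.88)²) = 9.23e-4
Qp = 9.23e-4 > Kp = 2.68e-4, so the reverse reaction proceeds.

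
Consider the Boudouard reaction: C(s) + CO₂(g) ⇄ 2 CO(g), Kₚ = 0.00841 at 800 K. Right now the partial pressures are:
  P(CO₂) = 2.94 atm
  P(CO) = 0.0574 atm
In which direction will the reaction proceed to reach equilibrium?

(C is a pure solid — omitted from Qₚ.)
Qₚ = P(CO)² / P(CO₂) = (0.0574)² / (2.94) = 0.00112
Qₚ = 0.00112 < Kₚ = 0.00841, so the forward reaction proceeds.

toward products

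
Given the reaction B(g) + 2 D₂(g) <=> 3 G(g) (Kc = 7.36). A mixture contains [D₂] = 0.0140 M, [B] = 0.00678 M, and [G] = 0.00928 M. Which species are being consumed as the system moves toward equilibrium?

B, D₂ (reactants)

Qc = [G]³ / ([B]·[D₂]²) = (0.00928)³ / ((0.00678)·(0.0140)²) = 0.601
Qc = 0.601 < Kc = 7.36: net forward reaction.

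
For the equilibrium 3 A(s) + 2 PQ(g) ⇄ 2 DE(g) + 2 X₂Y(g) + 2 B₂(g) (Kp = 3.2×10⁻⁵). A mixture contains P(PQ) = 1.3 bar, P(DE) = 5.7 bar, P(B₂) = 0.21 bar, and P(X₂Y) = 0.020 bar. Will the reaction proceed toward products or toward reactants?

(A is a pure solid — omitted from Qp.)
Qp = P(DE)²·P(X₂Y)²·P(B₂)² / P(PQ)² = (5.7)²·(0.020)²·(0.21)² / (1.3)² = 3.4×10⁻⁴
Qp = 3.4×10⁻⁴ > Kp = 3.2×10⁻⁵, so the reverse reaction proceeds.

in the reverse direction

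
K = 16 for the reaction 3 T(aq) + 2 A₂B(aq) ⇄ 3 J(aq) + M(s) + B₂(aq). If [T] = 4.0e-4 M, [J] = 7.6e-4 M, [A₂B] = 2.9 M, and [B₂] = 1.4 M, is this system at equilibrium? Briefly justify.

no; Q < K, reaction proceeds forward

(M is a pure solid — omitted from Q.)
Q = [J]³·[B₂] / ([T]³·[A₂B]²) = (7.6e-4)³·(1.4) / ((4.0e-4)³·(2.9)²) = 1.1
Q = 1.1 < K = 16: net forward reaction.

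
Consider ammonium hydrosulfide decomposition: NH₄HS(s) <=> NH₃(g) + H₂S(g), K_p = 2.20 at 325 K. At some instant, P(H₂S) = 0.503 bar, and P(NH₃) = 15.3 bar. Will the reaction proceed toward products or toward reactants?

(NH₄HS is a pure solid — omitted from Q_p.)
Q_p = P(NH₃)·P(H₂S) = (15.3)·(0.503) = 7.70
Q_p = 7.70 > K_p = 2.20, so the reverse reaction proceeds.

toward reactants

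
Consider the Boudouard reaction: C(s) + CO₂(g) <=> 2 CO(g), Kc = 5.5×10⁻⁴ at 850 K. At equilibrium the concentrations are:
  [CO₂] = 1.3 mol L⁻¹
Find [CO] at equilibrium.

[CO] = 0.027 mol L⁻¹

(C is a pure solid — omitted from Kc.)
At equilibrium, Kc = [CO]² / [CO₂] = 5.5×10⁻⁴.
([CO])² / (1.3) = 5.5×10⁻⁴
[CO]² = 7.15×10⁻⁴ ⇒ [CO] = 0.027 mol L⁻¹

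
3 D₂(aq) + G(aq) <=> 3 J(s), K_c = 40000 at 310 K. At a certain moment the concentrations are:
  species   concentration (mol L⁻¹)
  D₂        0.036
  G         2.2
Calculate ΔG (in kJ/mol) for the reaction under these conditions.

(J is a pure solid — omitted from Q_c.)
Q_c = 1 / ([D₂]³·[G]) = 1 / ((0.036)³·(2.2)) = 9740
ΔG = RT ln(Q_c/K_c) = (8.314 J mol⁻¹ K⁻¹)(310 K) × ln(9740/40000)
   = (2.577 kJ/mol)(-1.413) = -3.64 kJ/mol
ΔG < 0, so the forward reaction is spontaneous (proceeds forward).

ΔG = -3.64 kJ/mol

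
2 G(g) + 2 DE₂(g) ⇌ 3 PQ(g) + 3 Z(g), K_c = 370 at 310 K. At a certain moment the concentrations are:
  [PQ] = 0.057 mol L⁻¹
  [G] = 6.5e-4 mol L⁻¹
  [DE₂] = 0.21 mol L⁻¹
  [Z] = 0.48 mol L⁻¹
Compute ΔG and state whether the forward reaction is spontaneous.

ΔG = 2.81 kJ/mol; the forward reaction is non-spontaneous

Q_c = [PQ]³·[Z]³ / ([G]²·[DE₂]²) = (0.057)³·(0.48)³ / ((6.5e-4)²·(0.21)²) = 1100
ΔG = RT ln(Q_c/K_c) = (8.314 J mol⁻¹ K⁻¹)(310 K) × ln(1100/370)
   = (2.577 kJ/mol)(1.090) = 2.81 kJ/mol
ΔG > 0, so the forward reaction is non-spontaneous (proceeds in reverse).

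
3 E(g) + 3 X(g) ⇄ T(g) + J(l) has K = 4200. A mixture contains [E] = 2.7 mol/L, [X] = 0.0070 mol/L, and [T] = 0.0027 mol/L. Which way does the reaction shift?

in the forward direction

(J is a pure liquid — omitted from Q.)
Q = [T] / ([E]³·[X]³) = (0.0027) / ((2.7)³·(0.0070)³) = 400
Q = 400 < K = 4200, so the forward reaction proceeds.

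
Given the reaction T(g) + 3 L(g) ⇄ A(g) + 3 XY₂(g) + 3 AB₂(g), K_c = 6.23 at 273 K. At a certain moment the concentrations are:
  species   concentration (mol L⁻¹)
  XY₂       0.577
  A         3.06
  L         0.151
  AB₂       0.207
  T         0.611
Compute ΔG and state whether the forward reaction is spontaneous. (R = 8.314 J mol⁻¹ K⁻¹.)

ΔG = -2.09 kJ/mol; the forward reaction is spontaneous

Q_c = [A]·[XY₂]³·[AB₂]³ / ([T]·[L]³) = (3.06)·(0.577)³·(0.207)³ / ((0.611)·(0.151)³) = 2.48
ΔG = RT ln(Q_c/K_c) = (8.314 J mol⁻¹ K⁻¹)(273 K) × ln(2.48/6.23)
   = (2.270 kJ/mol)(-0.9211) = -2.09 kJ/mol
ΔG < 0, so the forward reaction is spontaneous (proceeds forward).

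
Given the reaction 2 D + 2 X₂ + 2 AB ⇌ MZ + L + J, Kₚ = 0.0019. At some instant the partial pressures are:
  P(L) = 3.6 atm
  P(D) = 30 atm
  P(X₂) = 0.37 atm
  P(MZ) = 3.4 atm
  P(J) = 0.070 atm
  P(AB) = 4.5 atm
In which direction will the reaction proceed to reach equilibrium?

Qₚ = P(MZ)·P(L)·P(J) / (P(D)²·P(X₂)²·P(AB)²) = (3.4)·(3.6)·(0.070) / ((30)²·(0.37)²·(4.5)²) = 3.4×10⁻⁴
Qₚ = 3.4×10⁻⁴ < Kₚ = 0.0019, so the forward reaction proceeds.

in the forward direction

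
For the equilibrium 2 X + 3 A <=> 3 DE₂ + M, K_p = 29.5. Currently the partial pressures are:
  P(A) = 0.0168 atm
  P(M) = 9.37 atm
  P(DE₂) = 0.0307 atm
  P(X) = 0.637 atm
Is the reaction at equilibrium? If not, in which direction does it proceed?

Q_p = P(DE₂)³·P(M) / (P(X)²·P(A)³) = (0.0307)³·(9.37) / ((0.637)²·(0.0168)³) = 141
Q_p = 141 > K_p = 29.5, so the reverse reaction proceeds.

reverse (toward reactants)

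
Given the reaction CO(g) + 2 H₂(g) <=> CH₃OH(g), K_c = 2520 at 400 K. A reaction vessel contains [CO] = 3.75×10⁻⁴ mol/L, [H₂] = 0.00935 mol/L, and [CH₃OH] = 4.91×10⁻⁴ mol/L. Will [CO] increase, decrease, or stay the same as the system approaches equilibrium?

Q_c = [CH₃OH] / ([CO]·[H₂]²) = (4.91×10⁻⁴) / ((3.75×10⁻⁴)·(0.00935)²) = 15000
Q_c = 15000 > K_c = 2520: net reverse reaction.
CO is a reactant, so it increases.

increase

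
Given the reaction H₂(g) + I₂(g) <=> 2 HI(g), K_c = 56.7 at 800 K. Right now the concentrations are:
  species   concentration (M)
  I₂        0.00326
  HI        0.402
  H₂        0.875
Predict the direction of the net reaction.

Q_c = [HI]² / ([H₂]·[I₂]) = (0.402)² / ((0.875)·(0.00326)) = 56.7
Q_c = 56.7 = K_c, so the system is already at equilibrium.

no net change (already at equilibrium)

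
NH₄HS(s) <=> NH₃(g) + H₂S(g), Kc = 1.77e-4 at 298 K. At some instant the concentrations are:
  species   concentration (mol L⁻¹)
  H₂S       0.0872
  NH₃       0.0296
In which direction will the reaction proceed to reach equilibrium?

reverse (toward reactants)

(NH₄HS is a pure solid — omitted from Qc.)
Qc = [NH₃]·[H₂S] = (0.0296)·(0.0872) = 0.00258
Qc = 0.00258 > Kc = 1.77e-4, so the reverse reaction proceeds.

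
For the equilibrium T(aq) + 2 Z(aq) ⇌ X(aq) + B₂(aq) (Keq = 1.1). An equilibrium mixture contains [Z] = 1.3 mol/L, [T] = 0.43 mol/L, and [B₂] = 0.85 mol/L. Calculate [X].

[X] = 0.94 mol/L

At equilibrium, Keq = [X]·[B₂] / ([T]·[Z]²) = 1.1.
([X])·(0.85) / ((0.43)·(1.3)²) = 1.1
[X] = 0.940 = 0.94 mol/L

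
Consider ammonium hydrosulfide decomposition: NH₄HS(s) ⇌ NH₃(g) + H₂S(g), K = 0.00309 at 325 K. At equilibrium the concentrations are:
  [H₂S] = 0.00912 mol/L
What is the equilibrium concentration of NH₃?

(NH₄HS is a pure solid — omitted from K.)
At equilibrium, K = [NH₃]·[H₂S] = 0.00309.
([NH₃])·(0.00912) = 0.00309
[NH₃] = 0.339 mol/L

[NH₃] = 0.339 mol/L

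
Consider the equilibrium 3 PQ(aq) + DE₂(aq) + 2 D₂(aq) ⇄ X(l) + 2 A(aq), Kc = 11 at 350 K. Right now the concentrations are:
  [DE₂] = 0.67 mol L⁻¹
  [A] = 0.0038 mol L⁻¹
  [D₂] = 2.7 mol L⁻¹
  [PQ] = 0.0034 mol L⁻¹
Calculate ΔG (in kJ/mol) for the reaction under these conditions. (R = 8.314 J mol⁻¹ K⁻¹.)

ΔG = 5.59 kJ/mol

(X is a pure liquid — omitted from Qc.)
Qc = [A]² / ([PQ]³·[DE₂]·[D₂]²) = (0.0038)² / ((0.0034)³·(0.67)·(2.7)²) = 75.2
ΔG = RT ln(Qc/Kc) = (8.314 J mol⁻¹ K⁻¹)(350 K) × ln(75.2/11)
   = (2.910 kJ/mol)(1.922) = 5.59 kJ/mol
ΔG > 0, so the forward reaction is non-spontaneous (proceeds in reverse).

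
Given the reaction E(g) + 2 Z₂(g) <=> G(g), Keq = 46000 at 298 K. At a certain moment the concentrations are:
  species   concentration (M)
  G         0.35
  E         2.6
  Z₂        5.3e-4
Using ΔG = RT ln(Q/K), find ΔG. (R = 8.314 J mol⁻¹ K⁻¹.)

Q = [G] / ([E]·[Z₂]²) = (0.35) / ((2.6)·(5.3e-4)²) = 4.79e5
ΔG = RT ln(Q/Keq) = (8.314 J mol⁻¹ K⁻¹)(298 K) × ln(4.79e5/46000)
   = (2.478 kJ/mol)(2.343) = 5.81 kJ/mol
ΔG > 0, so the forward reaction is non-spontaneous (proceeds in reverse).

ΔG = 5.81 kJ/mol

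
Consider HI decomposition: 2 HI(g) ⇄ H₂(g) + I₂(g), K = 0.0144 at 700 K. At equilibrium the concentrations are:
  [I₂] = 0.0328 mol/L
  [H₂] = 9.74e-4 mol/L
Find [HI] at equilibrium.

[HI] = 0.0471 mol/L

At equilibrium, K = [H₂]·[I₂] / [HI]² = 0.0144.
(9.74e-4)·(0.0328) / ([HI])² = 0.0144
[HI]² = 0.00222 ⇒ [HI] = 0.0471 mol/L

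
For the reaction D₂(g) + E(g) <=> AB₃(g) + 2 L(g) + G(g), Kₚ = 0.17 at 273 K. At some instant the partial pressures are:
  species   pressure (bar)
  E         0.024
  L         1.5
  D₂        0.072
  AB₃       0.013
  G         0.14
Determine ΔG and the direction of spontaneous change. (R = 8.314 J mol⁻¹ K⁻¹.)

ΔG = 5.98 kJ/mol; the forward reaction is non-spontaneous

Qₚ = P(AB₃)·P(L)²·P(G) / (P(D₂)·P(E)) = (0.013)·(1.5)²·(0.14) / ((0.072)·(0.024)) = 2.37
ΔG = RT ln(Qₚ/Kₚ) = (8.314 J mol⁻¹ K⁻¹)(273 K) × ln(2.37/0.17)
   = (2.270 kJ/mol)(2.635) = 5.98 kJ/mol
ΔG > 0, so the forward reaction is non-spontaneous (proceeds in reverse).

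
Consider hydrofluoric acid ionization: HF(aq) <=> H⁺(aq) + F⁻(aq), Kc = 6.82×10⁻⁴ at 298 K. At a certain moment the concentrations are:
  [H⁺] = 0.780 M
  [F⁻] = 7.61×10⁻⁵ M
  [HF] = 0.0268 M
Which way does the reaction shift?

in the reverse direction

Qc = [H⁺]·[F⁻] / [HF] = (0.780)·(7.61×10⁻⁵) / (0.0268) = 0.00221
Qc = 0.00221 > Kc = 6.82×10⁻⁴, so the reverse reaction proceeds.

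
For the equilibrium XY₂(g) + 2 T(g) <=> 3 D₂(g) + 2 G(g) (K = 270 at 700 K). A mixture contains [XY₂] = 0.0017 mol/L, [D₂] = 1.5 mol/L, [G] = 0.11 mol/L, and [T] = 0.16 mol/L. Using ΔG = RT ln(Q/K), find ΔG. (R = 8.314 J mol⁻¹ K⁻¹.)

ΔG = 7.25 kJ/mol

Q = [D₂]³·[G]² / ([XY₂]·[T]²) = (1.5)³·(0.11)² / ((0.0017)·(0.16)²) = 938
ΔG = RT ln(Q/K) = (8.314 J mol⁻¹ K⁻¹)(700 K) × ln(938/270)
   = (5.820 kJ/mol)(1.245) = 7.25 kJ/mol
ΔG > 0, so the forward reaction is non-spontaneous (proceeds in reverse).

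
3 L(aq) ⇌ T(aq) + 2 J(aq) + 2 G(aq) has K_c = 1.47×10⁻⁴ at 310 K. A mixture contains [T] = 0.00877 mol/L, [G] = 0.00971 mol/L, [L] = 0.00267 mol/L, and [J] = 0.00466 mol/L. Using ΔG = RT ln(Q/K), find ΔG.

Q_c = [T]·[J]²·[G]² / [L]³ = (0.00877)·(0.00466)²·(0.00971)² / (0.00267)³ = 9.43×10⁻⁴
ΔG = RT ln(Q_c/K_c) = (8.314 J mol⁻¹ K⁻¹)(310 K) × ln(9.43×10⁻⁴/1.47×10⁻⁴)
   = (2.577 kJ/mol)(1.859) = 4.79 kJ/mol
ΔG > 0, so the forward reaction is non-spontaneous (proceeds in reverse).

ΔG = 4.79 kJ/mol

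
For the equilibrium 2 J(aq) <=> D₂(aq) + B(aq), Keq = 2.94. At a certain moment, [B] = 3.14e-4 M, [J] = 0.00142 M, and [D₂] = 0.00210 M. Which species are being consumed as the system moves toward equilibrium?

J (reactants)

Q = [D₂]·[B] / [J]² = (0.00210)·(3.14e-4) / (0.00142)² = 0.327
Q = 0.327 < Keq = 2.94: net forward reaction.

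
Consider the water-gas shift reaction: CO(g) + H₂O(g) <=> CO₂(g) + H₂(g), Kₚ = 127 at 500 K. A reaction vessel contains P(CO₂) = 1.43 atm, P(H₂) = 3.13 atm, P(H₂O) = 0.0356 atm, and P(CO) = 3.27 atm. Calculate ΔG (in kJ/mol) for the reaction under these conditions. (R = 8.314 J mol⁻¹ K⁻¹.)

Qₚ = P(CO₂)·P(H₂) / (P(CO)·P(H₂O)) = (1.43)·(3.13) / ((3.27)·(0.0356)) = 38.4
ΔG = RT ln(Qₚ/Kₚ) = (8.314 J mol⁻¹ K⁻¹)(500 K) × ln(38.4/127)
   = (4.157 kJ/mol)(-1.196) = -4.97 kJ/mol
ΔG < 0, so the forward reaction is spontaneous (proceeds forward).

ΔG = -4.97 kJ/mol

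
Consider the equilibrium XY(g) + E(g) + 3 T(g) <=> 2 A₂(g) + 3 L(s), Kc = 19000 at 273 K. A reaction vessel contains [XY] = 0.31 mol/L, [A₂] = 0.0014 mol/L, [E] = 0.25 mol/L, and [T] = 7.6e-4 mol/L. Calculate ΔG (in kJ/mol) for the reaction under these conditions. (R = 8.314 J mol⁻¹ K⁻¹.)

(L is a pure solid — omitted from Qc.)
Qc = [A₂]² / ([XY]·[E]·[T]³) = (0.0014)² / ((0.31)·(0.25)·(7.6e-4)³) = 57600
ΔG = RT ln(Qc/Kc) = (8.314 J mol⁻¹ K⁻¹)(273 K) × ln(57600/19000)
   = (2.270 kJ/mol)(1.109) = 2.52 kJ/mol
ΔG > 0, so the forward reaction is non-spontaneous (proceeds in reverse).

ΔG = 2.52 kJ/mol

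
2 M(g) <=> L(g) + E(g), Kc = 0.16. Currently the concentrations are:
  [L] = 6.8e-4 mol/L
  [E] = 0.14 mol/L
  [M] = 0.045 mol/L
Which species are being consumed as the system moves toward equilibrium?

M (reactants)

Qc = [L]·[E] / [M]² = (6.8e-4)·(0.14) / (0.045)² = 0.047
Qc = 0.047 < Kc = 0.16: net forward reaction.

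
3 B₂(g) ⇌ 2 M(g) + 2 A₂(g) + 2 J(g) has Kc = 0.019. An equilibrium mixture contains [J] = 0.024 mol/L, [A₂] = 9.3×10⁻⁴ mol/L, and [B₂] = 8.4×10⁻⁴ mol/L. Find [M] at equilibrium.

[M] = 0.15 mol/L

At equilibrium, Kc = [M]²·[A₂]²·[J]² / [B₂]³ = 0.019.
([M])²·(9.3×10⁻⁴)²·(0.024)² / (8.4×10⁻⁴)³ = 0.019
[M]² = 0.0226 ⇒ [M] = 0.15 mol/L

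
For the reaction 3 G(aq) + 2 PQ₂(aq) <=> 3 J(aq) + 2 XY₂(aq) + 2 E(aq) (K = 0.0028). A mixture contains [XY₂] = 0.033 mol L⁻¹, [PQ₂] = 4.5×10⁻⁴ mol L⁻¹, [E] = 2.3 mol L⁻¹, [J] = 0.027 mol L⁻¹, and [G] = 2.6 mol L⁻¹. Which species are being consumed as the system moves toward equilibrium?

J, XY₂, E (products)

Q = [J]³·[XY₂]²·[E]² / ([G]³·[PQ₂]²) = (0.027)³·(0.033)²·(2.3)² / ((2.6)³·(4.5×10⁻⁴)²) = 0.032
Q = 0.032 > K = 0.0028: net reverse reaction.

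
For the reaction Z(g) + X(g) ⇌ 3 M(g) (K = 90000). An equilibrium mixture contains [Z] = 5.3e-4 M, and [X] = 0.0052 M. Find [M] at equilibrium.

[M] = 0.63 M

At equilibrium, K = [M]³ / ([Z]·[X]) = 90000.
([M])³ / ((5.3e-4)·(0.0052)) = 90000
[M]³ = 0.248 ⇒ [M] = 0.63 M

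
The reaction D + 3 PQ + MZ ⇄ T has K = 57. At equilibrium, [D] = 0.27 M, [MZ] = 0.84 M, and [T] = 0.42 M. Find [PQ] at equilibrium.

At equilibrium, K = [T] / ([D]·[PQ]³·[MZ]) = 57.
(0.42) / ((0.27)·([PQ])³·(0.84)) = 57
[PQ]³ = 0.0325 ⇒ [PQ] = 0.32 M

[PQ] = 0.32 M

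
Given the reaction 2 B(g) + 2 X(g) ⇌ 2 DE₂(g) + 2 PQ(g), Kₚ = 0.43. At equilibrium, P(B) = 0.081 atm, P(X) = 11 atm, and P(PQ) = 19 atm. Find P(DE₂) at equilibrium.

At equilibrium, Kₚ = P(DE₂)²·P(PQ)² / (P(B)²·P(X)²) = 0.43.
(P(DE₂))²·(19)² / ((0.081)²·(11)²) = 0.43
P(DE₂)² = 9.46×10⁻⁴ ⇒ P(DE₂) = 0.031 atm

P(DE₂) = 0.031 atm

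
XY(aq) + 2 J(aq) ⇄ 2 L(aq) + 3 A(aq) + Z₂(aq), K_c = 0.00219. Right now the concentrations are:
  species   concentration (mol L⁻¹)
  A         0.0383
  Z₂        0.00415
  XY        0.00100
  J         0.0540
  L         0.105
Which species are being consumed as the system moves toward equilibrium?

XY, J (reactants)

Q_c = [L]²·[A]³·[Z₂] / ([XY]·[J]²) = (0.105)²·(0.0383)³·(0.00415) / ((0.00100)·(0.0540)²) = 8.82e-4
Q_c = 8.82e-4 < K_c = 0.00219: net forward reaction.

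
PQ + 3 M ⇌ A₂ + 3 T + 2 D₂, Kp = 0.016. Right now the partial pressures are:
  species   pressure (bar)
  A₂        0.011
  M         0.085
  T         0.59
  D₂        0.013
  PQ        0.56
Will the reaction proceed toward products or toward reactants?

forward (toward products)

Qp = P(A₂)·P(T)³·P(D₂)² / (P(PQ)·P(M)³) = (0.011)·(0.59)³·(0.013)² / ((0.56)·(0.085)³) = 0.0011
Qp = 0.0011 < Kp = 0.016, so the forward reaction proceeds.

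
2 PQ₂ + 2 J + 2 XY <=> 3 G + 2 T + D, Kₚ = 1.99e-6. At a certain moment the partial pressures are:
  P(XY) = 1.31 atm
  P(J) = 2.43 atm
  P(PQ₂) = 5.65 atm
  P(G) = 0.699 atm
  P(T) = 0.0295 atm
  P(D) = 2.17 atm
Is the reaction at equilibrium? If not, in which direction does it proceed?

no net change (already at equilibrium)

Qₚ = P(G)³·P(T)²·P(D) / (P(PQ₂)²·P(J)²·P(XY)²) = (0.699)³·(0.0295)²·(2.17) / ((5.65)²·(2.43)²·(1.31)²) = 1.99e-6
Qₚ = 1.99e-6 = Kₚ, so the system is already at equilibrium.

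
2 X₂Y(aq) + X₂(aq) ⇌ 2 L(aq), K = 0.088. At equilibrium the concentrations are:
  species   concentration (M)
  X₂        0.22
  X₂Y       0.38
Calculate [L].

[L] = 0.053 M

At equilibrium, K = [L]² / ([X₂Y]²·[X₂]) = 0.088.
([L])² / ((0.38)²·(0.22)) = 0.088
[L]² = 0.00280 ⇒ [L] = 0.053 M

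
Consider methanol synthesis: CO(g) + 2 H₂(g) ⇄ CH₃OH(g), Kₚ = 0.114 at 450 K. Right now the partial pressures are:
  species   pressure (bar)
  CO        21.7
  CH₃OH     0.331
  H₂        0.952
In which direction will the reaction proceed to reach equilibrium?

Qₚ = P(CH₃OH) / (P(CO)·P(H₂)²) = (0.331) / ((21.7)·(0.952)²) = 0.0168
Qₚ = 0.0168 < Kₚ = 0.114, so the forward reaction proceeds.

toward products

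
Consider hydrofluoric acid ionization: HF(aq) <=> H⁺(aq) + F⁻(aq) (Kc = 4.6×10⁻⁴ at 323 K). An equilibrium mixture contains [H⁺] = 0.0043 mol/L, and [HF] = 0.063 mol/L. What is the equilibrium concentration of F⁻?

[F⁻] = 0.0067 mol/L

At equilibrium, Kc = [H⁺]·[F⁻] / [HF] = 4.6×10⁻⁴.
(0.0043)·([F⁻]) / (0.063) = 4.6×10⁻⁴
[F⁻] = 0.00674 = 0.0067 mol/L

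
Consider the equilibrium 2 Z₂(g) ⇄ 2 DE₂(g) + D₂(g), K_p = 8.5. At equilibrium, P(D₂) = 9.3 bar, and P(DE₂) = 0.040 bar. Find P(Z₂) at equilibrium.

P(Z₂) = 0.042 bar

At equilibrium, K_p = P(DE₂)²·P(D₂) / P(Z₂)² = 8.5.
(0.040)²·(9.3) / (P(Z₂))² = 8.5
P(Z₂)² = 0.00175 ⇒ P(Z₂) = 0.042 bar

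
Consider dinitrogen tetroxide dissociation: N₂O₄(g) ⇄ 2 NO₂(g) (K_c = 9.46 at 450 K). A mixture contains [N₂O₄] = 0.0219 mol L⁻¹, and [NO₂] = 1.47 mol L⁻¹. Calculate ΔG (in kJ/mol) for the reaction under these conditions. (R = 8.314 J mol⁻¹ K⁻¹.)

ΔG = 8.77 kJ/mol

Q_c = [NO₂]² / [N₂O₄] = (1.47)² / (0.0219) = 98.7
ΔG = RT ln(Q_c/K_c) = (8.314 J mol⁻¹ K⁻¹)(450 K) × ln(98.7/9.46)
   = (3.741 kJ/mol)(2.345) = 8.77 kJ/mol
ΔG > 0, so the forward reaction is non-spontaneous (proceeds in reverse).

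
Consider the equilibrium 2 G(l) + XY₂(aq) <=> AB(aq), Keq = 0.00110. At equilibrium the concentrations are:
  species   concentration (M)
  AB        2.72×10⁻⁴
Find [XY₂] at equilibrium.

(G is a pure liquid — omitted from Keq.)
At equilibrium, Keq = [AB] / [XY₂] = 0.00110.
(2.72×10⁻⁴) / ([XY₂]) = 0.00110
[XY₂] = 0.247 M

[XY₂] = 0.247 M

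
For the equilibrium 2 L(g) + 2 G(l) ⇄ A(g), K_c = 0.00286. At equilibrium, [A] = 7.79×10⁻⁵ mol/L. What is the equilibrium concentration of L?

[L] = 0.165 mol/L

(G is a pure liquid — omitted from K_c.)
At equilibrium, K_c = [A] / [L]² = 0.00286.
(7.79×10⁻⁵) / ([L])² = 0.00286
[L]² = 0.0272 ⇒ [L] = 0.165 mol/L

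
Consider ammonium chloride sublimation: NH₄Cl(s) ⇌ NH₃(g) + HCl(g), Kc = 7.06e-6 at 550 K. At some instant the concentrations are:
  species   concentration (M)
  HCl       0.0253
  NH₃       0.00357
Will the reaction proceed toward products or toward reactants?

toward reactants

(NH₄Cl is a pure solid — omitted from Qc.)
Qc = [NH₃]·[HCl] = (0.00357)·(0.0253) = 9.03e-5
Qc = 9.03e-5 > Kc = 7.06e-6, so the reverse reaction proceeds.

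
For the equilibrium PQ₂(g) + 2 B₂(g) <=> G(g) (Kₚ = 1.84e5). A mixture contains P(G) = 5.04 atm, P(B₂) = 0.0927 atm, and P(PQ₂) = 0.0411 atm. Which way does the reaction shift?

forward (toward products)

Qₚ = P(G) / (P(PQ₂)·P(B₂)²) = (5.04) / ((0.0411)·(0.0927)²) = 14300
Qₚ = 14300 < Kₚ = 1.84e5, so the forward reaction proceeds.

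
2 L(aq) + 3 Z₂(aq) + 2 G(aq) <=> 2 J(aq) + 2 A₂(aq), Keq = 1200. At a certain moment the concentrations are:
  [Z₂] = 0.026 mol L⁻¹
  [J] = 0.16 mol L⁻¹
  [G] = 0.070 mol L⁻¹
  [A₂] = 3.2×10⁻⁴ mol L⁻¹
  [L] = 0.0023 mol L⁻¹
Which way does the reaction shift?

to the left

Q = [J]²·[A₂]² / ([L]²·[Z₂]³·[G]²) = (0.16)²·(3.2×10⁻⁴)² / ((0.0023)²·(0.026)³·(0.070)²) = 5800
Q = 5800 > Keq = 1200, so the reverse reaction proceeds.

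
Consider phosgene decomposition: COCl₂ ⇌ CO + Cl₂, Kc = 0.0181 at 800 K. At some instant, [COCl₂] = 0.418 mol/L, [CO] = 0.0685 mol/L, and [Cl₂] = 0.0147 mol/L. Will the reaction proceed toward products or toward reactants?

to the right

Qc = [CO]·[Cl₂] / [COCl₂] = (0.0685)·(0.0147) / (0.418) = 0.00241
Qc = 0.00241 < Kc = 0.0181, so the forward reaction proceeds.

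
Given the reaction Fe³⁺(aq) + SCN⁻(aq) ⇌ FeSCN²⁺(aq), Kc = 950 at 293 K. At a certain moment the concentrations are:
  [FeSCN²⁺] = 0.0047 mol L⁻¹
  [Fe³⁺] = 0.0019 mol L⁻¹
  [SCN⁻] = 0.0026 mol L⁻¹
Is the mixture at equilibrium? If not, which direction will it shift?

Qc = [FeSCN²⁺] / ([Fe³⁺]·[SCN⁻]) = (0.0047) / ((0.0019)·(0.0026)) = 950
Qc = 950 = Kc; the system is at equilibrium.

yes, at equilibrium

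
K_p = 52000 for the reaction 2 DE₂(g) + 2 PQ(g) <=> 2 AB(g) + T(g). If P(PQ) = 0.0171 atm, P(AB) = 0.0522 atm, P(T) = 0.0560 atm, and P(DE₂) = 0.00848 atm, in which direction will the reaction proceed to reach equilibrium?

Q_p = P(AB)²·P(T) / (P(DE₂)²·P(PQ)²) = (0.0522)²·(0.0560) / ((0.00848)²·(0.0171)²) = 7260
Q_p = 7260 < K_p = 52000, so the forward reaction proceeds.

toward products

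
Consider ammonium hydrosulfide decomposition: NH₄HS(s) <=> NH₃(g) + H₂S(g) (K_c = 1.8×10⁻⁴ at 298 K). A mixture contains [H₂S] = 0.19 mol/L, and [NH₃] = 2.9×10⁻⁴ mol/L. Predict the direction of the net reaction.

to the right

(NH₄HS is a pure solid — omitted from Q_c.)
Q_c = [NH₃]·[H₂S] = (2.9×10⁻⁴)·(0.19) = 5.5×10⁻⁵
Q_c = 5.5×10⁻⁵ < K_c = 1.8×10⁻⁴, so the forward reaction proceeds.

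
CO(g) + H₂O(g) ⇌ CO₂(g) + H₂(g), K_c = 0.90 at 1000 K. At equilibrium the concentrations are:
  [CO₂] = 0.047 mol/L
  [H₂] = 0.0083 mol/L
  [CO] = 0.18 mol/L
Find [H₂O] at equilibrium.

[H₂O] = 0.0024 mol/L

At equilibrium, K_c = [CO₂]·[H₂] / ([CO]·[H₂O]) = 0.90.
(0.047)·(0.0083) / ((0.18)·([H₂O])) = 0.90
[H₂O] = 0.00241 = 0.0024 mol/L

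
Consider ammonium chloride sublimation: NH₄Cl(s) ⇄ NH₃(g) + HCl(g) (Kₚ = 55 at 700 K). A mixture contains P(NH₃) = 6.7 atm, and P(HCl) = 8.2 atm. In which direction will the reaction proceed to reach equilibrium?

(NH₄Cl is a pure solid — omitted from Qₚ.)
Qₚ = P(NH₃)·P(HCl) = (6.7)·(8.2) = 55
Qₚ = 55 = Kₚ, so the system is already at equilibrium.

at equilibrium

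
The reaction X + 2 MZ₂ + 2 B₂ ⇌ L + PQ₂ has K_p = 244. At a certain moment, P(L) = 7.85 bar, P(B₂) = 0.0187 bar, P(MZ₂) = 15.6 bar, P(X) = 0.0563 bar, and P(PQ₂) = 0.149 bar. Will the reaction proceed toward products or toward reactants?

Q_p = P(L)·P(PQ₂) / (P(X)·P(MZ₂)²·P(B₂)²) = (7.85)·(0.149) / ((0.0563)·(15.6)²·(0.0187)²) = 244
Q_p = 244 = K_p, so the system is already at equilibrium.

no net change (already at equilibrium)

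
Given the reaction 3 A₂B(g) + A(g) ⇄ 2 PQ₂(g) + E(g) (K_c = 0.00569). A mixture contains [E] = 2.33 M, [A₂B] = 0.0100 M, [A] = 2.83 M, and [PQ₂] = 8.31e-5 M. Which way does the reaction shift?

neither direction; the system is at equilibrium

Q_c = [PQ₂]²·[E] / ([A₂B]³·[A]) = (8.31e-5)²·(2.33) / ((0.0100)³·(2.83)) = 0.00569
Q_c = 0.00569 = K_c, so the system is already at equilibrium.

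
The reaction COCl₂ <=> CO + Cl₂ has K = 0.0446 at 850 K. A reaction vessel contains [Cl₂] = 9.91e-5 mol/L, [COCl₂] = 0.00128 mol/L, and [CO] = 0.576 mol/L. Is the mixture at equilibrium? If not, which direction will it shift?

Q = [CO]·[Cl₂] / [COCl₂] = (0.576)·(9.91e-5) / (0.00128) = 0.0446
Q = 0.0446 = K; the system is at equilibrium.

yes, at equilibrium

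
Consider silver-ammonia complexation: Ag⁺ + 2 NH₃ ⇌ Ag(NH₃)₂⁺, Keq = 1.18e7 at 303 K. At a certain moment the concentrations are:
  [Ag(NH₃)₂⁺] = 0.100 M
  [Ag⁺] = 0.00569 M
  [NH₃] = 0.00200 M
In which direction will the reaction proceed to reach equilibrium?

Q = [Ag(NH₃)₂⁺] / ([Ag⁺]·[NH₃]²) = (0.100) / ((0.00569)·(0.00200)²) = 4.39e6
Q = 4.39e6 < Keq = 1.18e7, so the forward reaction proceeds.

forward (toward products)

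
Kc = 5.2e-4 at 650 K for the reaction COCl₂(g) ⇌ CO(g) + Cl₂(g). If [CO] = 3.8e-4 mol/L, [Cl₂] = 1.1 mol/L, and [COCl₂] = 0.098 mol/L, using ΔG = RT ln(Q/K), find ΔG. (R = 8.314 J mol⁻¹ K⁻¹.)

ΔG = 11.4 kJ/mol

Qc = [CO]·[Cl₂] / [COCl₂] = (3.8e-4)·(1.1) / (0.098) = 0.00427
ΔG = RT ln(Qc/Kc) = (8.314 J mol⁻¹ K⁻¹)(650 K) × ln(0.00427/5.2e-4)
   = (5.404 kJ/mol)(2.106) = 11.4 kJ/mol
ΔG > 0, so the forward reaction is non-spontaneous (proceeds in reverse).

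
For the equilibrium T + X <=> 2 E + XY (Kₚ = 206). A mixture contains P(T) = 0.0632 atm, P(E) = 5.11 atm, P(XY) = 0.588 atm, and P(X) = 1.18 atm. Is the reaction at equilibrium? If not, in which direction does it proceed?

Qₚ = P(E)²·P(XY) / (P(T)·P(X)) = (5.11)²·(0.588) / ((0.0632)·(1.18)) = 206
Qₚ = 206 = Kₚ, so the system is already at equilibrium.

at equilibrium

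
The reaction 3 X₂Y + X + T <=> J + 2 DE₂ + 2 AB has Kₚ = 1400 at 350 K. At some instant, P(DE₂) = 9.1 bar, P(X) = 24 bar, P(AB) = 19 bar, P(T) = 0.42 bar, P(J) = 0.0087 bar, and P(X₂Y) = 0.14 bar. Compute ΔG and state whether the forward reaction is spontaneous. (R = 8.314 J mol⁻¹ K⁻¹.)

Qₚ = P(J)·P(DE₂)²·P(AB)² / (P(X₂Y)³·P(X)·P(T)) = (0.0087)·(9.1)²·(19)² / ((0.14)³·(24)·(0.42)) = 9400
ΔG = RT ln(Qₚ/Kₚ) = (8.314 J mol⁻¹ K⁻¹)(350 K) × ln(9400/1400)
   = (2.910 kJ/mol)(1.904) = 5.54 kJ/mol
ΔG > 0, so the forward reaction is non-spontaneous (proceeds in reverse).

ΔG = 5.54 kJ/mol; the forward reaction is non-spontaneous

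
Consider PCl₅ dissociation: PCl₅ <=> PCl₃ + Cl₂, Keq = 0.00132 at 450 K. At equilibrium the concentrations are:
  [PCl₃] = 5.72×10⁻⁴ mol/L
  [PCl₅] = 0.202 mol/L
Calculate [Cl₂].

[Cl₂] = 0.466 mol/L

At equilibrium, Keq = [PCl₃]·[Cl₂] / [PCl₅] = 0.00132.
(5.72×10⁻⁴)·([Cl₂]) / (0.202) = 0.00132
[Cl₂] = 0.466 mol/L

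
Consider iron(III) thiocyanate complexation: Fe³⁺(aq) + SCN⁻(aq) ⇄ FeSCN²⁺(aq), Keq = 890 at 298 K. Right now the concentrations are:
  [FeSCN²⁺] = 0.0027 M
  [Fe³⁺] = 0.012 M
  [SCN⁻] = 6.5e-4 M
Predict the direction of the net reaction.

Q = [FeSCN²⁺] / ([Fe³⁺]·[SCN⁻]) = (0.0027) / ((0.012)·(6.5e-4)) = 350
Q = 350 < Keq = 890, so the forward reaction proceeds.

to the right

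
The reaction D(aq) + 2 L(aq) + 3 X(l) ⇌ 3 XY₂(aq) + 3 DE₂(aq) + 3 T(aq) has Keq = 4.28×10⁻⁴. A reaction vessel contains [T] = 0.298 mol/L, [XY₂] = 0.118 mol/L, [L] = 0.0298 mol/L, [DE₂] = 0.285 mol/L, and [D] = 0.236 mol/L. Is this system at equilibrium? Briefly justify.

(X is a pure liquid — omitted from Q.)
Q = [XY₂]³·[DE₂]³·[T]³ / ([D]·[L]²) = (0.118)³·(0.285)³·(0.298)³ / ((0.236)·(0.0298)²) = 0.00480
Q = 0.00480 > Keq = 4.28×10⁻⁴: net reverse reaction.

no; Q > K, reaction proceeds in reverse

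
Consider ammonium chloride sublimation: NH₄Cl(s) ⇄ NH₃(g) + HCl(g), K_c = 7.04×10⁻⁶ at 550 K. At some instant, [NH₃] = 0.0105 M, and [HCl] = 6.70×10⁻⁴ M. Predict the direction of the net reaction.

at equilibrium

(NH₄Cl is a pure solid — omitted from Q_c.)
Q_c = [NH₃]·[HCl] = (0.0105)·(6.70×10⁻⁴) = 7.04×10⁻⁶
Q_c = 7.04×10⁻⁶ = K_c, so the system is already at equilibrium.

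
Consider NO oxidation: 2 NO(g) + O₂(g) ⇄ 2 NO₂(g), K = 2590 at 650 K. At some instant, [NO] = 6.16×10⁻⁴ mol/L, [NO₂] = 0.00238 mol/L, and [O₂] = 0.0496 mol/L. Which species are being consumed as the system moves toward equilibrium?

NO, O₂ (reactants)

Q = [NO₂]² / ([NO]²·[O₂]) = (0.00238)² / ((6.16×10⁻⁴)²·(0.0496)) = 301
Q = 301 < K = 2590: net forward reaction.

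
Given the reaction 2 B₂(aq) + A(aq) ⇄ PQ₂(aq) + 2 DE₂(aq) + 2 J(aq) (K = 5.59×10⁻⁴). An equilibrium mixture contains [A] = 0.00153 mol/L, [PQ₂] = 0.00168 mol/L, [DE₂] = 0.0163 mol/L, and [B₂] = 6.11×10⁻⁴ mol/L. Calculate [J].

At equilibrium, K = [PQ₂]·[DE₂]²·[J]² / ([B₂]²·[A]) = 5.59×10⁻⁴.
(0.00168)·(0.0163)²·([J])² / ((6.11×10⁻⁴)²·(0.00153)) = 5.59×10⁻⁴
[J]² = 7.15×10⁻⁷ ⇒ [J] = 8.46×10⁻⁴ mol/L

[J] = 8.46×10⁻⁴ mol/L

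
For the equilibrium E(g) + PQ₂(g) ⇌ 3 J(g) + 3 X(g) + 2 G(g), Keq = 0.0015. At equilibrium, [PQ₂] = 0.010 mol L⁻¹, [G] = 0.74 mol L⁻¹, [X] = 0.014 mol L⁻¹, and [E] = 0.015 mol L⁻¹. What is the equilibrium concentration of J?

At equilibrium, Keq = [J]³·[X]³·[G]² / ([E]·[PQ₂]) = 0.0015.
([J])³·(0.014)³·(0.74)² / ((0.015)·(0.010)) = 0.0015
[J]³ = 0.150 ⇒ [J] = 0.53 mol L⁻¹

[J] = 0.53 mol L⁻¹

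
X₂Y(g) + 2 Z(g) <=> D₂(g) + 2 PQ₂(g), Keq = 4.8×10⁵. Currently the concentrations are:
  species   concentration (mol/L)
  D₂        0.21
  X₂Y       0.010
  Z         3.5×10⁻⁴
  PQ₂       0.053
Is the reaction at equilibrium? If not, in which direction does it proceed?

Q = [D₂]·[PQ₂]² / ([X₂Y]·[Z]²) = (0.21)·(0.053)² / ((0.010)·(3.5×10⁻⁴)²) = 4.8×10⁵
Q = 4.8×10⁵ = Keq, so the system is already at equilibrium.

neither direction; the system is at equilibrium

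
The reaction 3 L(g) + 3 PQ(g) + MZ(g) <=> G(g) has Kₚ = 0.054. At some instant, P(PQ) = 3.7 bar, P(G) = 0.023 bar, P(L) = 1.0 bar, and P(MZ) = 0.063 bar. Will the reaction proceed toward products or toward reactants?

Qₚ = P(G) / (P(L)³·P(PQ)³·P(MZ)) = (0.023) / ((1.0)³·(3.7)³·(0.063)) = 0.0072
Qₚ = 0.0072 < Kₚ = 0.054, so the forward reaction proceeds.

in the forward direction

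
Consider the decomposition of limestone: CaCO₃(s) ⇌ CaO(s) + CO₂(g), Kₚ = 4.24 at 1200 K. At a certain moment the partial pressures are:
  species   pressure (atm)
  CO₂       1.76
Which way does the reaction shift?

in the forward direction

(CaCO₃, CaO are pure solids — omitted from Qₚ.)
Qₚ = P(CO₂) = 1.76
Qₚ = 1.76 < Kₚ = 4.24, so the forward reaction proceeds.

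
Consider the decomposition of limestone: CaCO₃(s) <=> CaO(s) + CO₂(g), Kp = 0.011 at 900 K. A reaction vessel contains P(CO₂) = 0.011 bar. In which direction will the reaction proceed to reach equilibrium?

(CaCO₃, CaO are pure solids — omitted from Qp.)
Qp = P(CO₂) = 0.011
Qp = 0.011 = Kp, so the system is already at equilibrium.

neither direction; the system is at equilibrium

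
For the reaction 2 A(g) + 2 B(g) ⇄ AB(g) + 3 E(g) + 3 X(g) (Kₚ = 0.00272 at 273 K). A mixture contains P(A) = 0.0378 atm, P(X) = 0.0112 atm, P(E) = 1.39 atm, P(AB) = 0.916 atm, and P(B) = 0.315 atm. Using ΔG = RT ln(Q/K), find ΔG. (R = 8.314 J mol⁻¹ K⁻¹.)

Qₚ = P(AB)·P(E)³·P(X)³ / (P(A)²·P(B)²) = (0.916)·(1.39)³·(0.0112)³ / ((0.0378)²·(0.315)²) = 0.0244
ΔG = RT ln(Qₚ/Kₚ) = (8.314 J mol⁻¹ K⁻¹)(273 K) × ln(0.0244/0.00272)
   = (2.270 kJ/mol)(2.194) = 4.98 kJ/mol
ΔG > 0, so the forward reaction is non-spontaneous (proceeds in reverse).

ΔG = 4.98 kJ/mol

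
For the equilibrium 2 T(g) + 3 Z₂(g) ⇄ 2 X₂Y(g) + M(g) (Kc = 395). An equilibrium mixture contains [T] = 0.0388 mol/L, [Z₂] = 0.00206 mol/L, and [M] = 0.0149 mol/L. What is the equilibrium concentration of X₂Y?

[X₂Y] = 5.91×10⁻⁴ mol/L

At equilibrium, Kc = [X₂Y]²·[M] / ([T]²·[Z₂]³) = 395.
([X₂Y])²·(0.0149) / ((0.0388)²·(0.00206)³) = 395
[X₂Y]² = 3.49×10⁻⁷ ⇒ [X₂Y] = 5.91×10⁻⁴ mol/L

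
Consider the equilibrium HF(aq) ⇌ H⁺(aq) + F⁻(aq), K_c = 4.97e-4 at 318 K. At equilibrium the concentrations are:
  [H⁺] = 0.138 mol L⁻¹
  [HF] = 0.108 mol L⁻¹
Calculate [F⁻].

At equilibrium, K_c = [H⁺]·[F⁻] / [HF] = 4.97e-4.
(0.138)·([F⁻]) / (0.108) = 4.97e-4
[F⁻] = 3.89e-4 mol L⁻¹

[F⁻] = 3.89e-4 mol L⁻¹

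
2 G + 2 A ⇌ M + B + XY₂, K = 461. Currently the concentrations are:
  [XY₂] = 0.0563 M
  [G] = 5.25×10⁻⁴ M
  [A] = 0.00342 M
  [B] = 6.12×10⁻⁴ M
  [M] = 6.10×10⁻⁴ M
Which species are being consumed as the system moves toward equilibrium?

M, B, XY₂ (products)

Q = [M]·[B]·[XY₂] / ([G]²·[A]²) = (6.10×10⁻⁴)·(6.12×10⁻⁴)·(0.0563) / ((5.25×10⁻⁴)²·(0.00342)²) = 6520
Q = 6520 > K = 461: net reverse reaction.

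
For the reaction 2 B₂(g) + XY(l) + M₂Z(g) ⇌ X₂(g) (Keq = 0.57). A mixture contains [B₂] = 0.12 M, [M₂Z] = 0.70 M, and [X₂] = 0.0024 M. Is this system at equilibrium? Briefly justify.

no; Q < K, reaction proceeds forward

(XY is a pure liquid — omitted from Q.)
Q = [X₂] / ([B₂]²·[M₂Z]) = (0.0024) / ((0.12)²·(0.70)) = 0.24
Q = 0.24 < Keq = 0.57: net forward reaction.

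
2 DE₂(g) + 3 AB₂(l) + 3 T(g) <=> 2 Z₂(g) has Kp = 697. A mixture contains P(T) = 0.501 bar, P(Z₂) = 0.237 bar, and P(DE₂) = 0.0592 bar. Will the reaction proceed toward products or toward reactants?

(AB₂ is a pure liquid — omitted from Qp.)
Qp = P(Z₂)² / (P(DE₂)²·P(T)³) = (0.237)² / ((0.0592)²·(0.501)³) = 127
Qp = 127 < Kp = 697, so the forward reaction proceeds.

to the right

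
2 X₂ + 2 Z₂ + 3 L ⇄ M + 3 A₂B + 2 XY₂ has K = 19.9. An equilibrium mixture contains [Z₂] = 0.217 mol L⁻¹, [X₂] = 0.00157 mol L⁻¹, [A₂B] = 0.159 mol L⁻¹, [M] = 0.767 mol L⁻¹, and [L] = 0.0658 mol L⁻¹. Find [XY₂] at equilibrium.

At equilibrium, K = [M]·[A₂B]³·[XY₂]² / ([X₂]²·[Z₂]²·[L]³) = 19.9.
(0.767)·(0.159)³·([XY₂])² / ((0.00157)²·(0.217)²·(0.0658)³) = 19.9
[XY₂]² = 2.13×10⁻⁷ ⇒ [XY₂] = 4.62×10⁻⁴ mol L⁻¹

[XY₂] = 4.62×10⁻⁴ mol L⁻¹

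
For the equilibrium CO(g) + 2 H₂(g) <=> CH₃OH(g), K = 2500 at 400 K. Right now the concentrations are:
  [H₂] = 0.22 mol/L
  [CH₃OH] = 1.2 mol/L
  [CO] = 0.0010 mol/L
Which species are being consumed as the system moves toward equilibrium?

CH₃OH (products)

Q = [CH₃OH] / ([CO]·[H₂]²) = (1.2) / ((0.0010)·(0.22)²) = 25000
Q = 25000 > K = 2500: net reverse reaction.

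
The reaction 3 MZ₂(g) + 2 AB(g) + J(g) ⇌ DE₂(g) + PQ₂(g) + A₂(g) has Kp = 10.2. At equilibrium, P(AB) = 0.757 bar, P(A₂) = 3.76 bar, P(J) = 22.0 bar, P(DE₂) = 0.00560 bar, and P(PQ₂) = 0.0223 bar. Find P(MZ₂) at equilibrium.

At equilibrium, Kp = P(DE₂)·P(PQ₂)·P(A₂) / (P(MZ₂)³·P(AB)²·P(J)) = 10.2.
(0.00560)·(0.0223)·(3.76) / ((P(MZ₂))³·(0.757)²·(22.0)) = 10.2
P(MZ₂)³ = 3.65e-6 ⇒ P(MZ₂) = 0.0154 bar

P(MZ₂) = 0.0154 bar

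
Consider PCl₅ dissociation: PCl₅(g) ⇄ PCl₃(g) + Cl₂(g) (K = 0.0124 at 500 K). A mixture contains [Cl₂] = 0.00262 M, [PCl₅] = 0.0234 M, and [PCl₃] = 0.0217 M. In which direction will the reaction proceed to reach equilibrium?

forward (toward products)

Q = [PCl₃]·[Cl₂] / [PCl₅] = (0.0217)·(0.00262) / (0.0234) = 0.00243
Q = 0.00243 < K = 0.0124, so the forward reaction proceeds.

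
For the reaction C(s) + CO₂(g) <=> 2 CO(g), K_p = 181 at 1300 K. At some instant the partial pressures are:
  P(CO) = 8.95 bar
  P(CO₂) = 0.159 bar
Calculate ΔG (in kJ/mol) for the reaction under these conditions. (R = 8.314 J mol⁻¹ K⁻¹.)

ΔG = 11.1 kJ/mol

(C is a pure solid — omitted from Q_p.)
Q_p = P(CO)² / P(CO₂) = (8.95)² / (0.159) = 504
ΔG = RT ln(Q_p/K_p) = (8.314 J mol⁻¹ K⁻¹)(1300 K) × ln(504/181)
   = (10.81 kJ/mol)(1.024) = 11.1 kJ/mol
ΔG > 0, so the forward reaction is non-spontaneous (proceeds in reverse).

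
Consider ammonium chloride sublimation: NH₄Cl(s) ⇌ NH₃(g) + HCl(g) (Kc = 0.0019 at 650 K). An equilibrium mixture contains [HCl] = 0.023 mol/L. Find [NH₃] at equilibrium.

(NH₄Cl is a pure solid — omitted from Kc.)
At equilibrium, Kc = [NH₃]·[HCl] = 0.0019.
([NH₃])·(0.023) = 0.0019
[NH₃] = 0.0826 = 0.083 mol/L

[NH₃] = 0.083 mol/L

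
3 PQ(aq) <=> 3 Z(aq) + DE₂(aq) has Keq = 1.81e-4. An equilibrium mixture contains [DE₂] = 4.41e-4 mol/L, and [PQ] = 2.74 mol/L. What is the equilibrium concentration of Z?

[Z] = 2.04 mol/L

At equilibrium, Keq = [Z]³·[DE₂] / [PQ]³ = 1.81e-4.
([Z])³·(4.41e-4) / (2.74)³ = 1.81e-4
[Z]³ = 8.44 ⇒ [Z] = 2.04 mol/L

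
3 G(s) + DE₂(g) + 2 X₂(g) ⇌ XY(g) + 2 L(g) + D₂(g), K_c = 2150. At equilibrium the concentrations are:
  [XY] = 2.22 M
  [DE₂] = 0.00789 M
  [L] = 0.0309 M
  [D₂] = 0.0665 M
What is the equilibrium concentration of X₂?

(G is a pure solid — omitted from K_c.)
At equilibrium, K_c = [XY]·[L]²·[D₂] / ([DE₂]·[X₂]²) = 2150.
(2.22)·(0.0309)²·(0.0665) / ((0.00789)·([X₂])²) = 2150
[X₂]² = 8.31×10⁻⁶ ⇒ [X₂] = 0.00288 M

[X₂] = 0.00288 M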